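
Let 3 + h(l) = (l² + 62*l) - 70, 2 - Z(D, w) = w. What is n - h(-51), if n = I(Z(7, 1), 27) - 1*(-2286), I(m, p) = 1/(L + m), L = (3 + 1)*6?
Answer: 73001/25 ≈ 2920.0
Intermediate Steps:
L = 24 (L = 4*6 = 24)
Z(D, w) = 2 - w
I(m, p) = 1/(24 + m)
h(l) = -73 + l² + 62*l (h(l) = -3 + ((l² + 62*l) - 70) = -3 + (-70 + l² + 62*l) = -73 + l² + 62*l)
n = 57151/25 (n = 1/(24 + (2 - 1*1)) - 1*(-2286) = 1/(24 + (2 - 1)) + 2286 = 1/(24 + 1) + 2286 = 1/25 + 2286 = 57151/25 ≈ 2286.0)
n - h(-51) = 57151/25 - (-73 + (-51)² + 62*(-51)) = 57151/25 - (-73 + 2601 - 3162) = 57151/25 - 1*(-634) = 57151/25 + 634 = 73001/25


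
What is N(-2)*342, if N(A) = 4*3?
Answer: 4104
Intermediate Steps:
N(A) = 12
N(-2)*342 = 12*342 = 4104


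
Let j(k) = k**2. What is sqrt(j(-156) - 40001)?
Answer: I*sqrt(15665) ≈ 125.16*I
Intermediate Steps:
sqrt(j(-156) - 40001) = sqrt((-156)**2 - 40001) = sqrt(24336 - 40001) = sqrt(-15665) = I*sqrt(15665)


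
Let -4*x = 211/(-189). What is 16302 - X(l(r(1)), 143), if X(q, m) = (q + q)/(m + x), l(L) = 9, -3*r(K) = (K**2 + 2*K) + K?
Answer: 1765802730/108319 ≈ 16302.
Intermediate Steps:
r(K) = -K - K**2/3 (r(K) = -((K**2 + 2*K) + K)/3 = -(K**2 + 3*K)/3 = -K - K**2/3)
x = 211/756 (x = -211/(4*(-189)) = -211*(-1)/(4*189) = -1/4*(-211/189) = 211/756 ≈ 0.27910)
X(q, m) = 2*q/(211/756 + m) (X(q, m) = (q + q)/(m + 211/756) = (2*q)/(211/756 + m) = 2*q/(211/756 + m))
16302 - X(l(r(1)), 143) = 16302 - 1512*9/(211 + 756*143) = 16302 - 1512*9/(211 + 108108) = 16302 - 1512*9/108319 = 16302 - 1*13608/108319 = 16302 - 13608/108319 = 1765802730/108319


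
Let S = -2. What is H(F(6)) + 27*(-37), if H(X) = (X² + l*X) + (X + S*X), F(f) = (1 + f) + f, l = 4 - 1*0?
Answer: -791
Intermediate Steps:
l = 4 (l = 4 + 0 = 4)
F(f) = 1 + 2*f
H(X) = X² + 3*X (H(X) = (X² + 4*X) + (X - 2*X) = (X² + 4*X) - X = X² + 3*X)
H(F(6)) + 27*(-37) = (1 + 2*6)*(3 + (1 + 2*6)) + 27*(-37) = (1 + 12)*(3 + (1 + 12)) - 999 = 13*(3 + 13) - 999 = 13*16 - 999 = 208 - 999 = -791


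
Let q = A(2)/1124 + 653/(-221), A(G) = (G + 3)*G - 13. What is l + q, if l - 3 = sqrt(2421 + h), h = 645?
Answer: 10577/248404 + sqrt(3066) ≈ 55.414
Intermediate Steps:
l = 3 + sqrt(3066) (l = 3 + sqrt(2421 + 645) = 3 + sqrt(3066) ≈ 58.371)
A(G) = -13 + G*(3 + G) (A(G) = (3 + G)*G - 13 = G*(3 + G) - 13 = -13 + G*(3 + G))
q = -734635/248404 (q = (-13 + 2**2 + 3*2)/1124 + 653/(-221) = (-13 + 4 + 6)*(1/1124) + 653*(-1/221) = -3*1/1124 - 653/221 = -3/1124 - 653/221 = -734635/248404 ≈ -2.9574)
l + q = (3 + sqrt(3066)) - 734635/248404 = 10577/248404 + sqrt(3066)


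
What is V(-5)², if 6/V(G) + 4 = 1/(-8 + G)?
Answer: 6084/2809 ≈ 2.1659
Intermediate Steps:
V(G) = 6/(-4 + 1/(-8 + G))
V(-5)² = (6*(8 - 1*(-5))/(-33 + 4*(-5)))² = (6*(8 + 5)/(-33 - 20))² = (6*13/(-53))² = (6*(-1/53)*13)² = (-78/53)² = 6084/2809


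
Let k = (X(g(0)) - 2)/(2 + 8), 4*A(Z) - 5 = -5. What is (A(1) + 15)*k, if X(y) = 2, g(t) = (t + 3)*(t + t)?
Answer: 0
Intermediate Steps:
A(Z) = 0 (A(Z) = 5/4 + (¼)*(-5) = 5/4 - 5/4 = 0)
g(t) = 2*t*(3 + t) (g(t) = (3 + t)*(2*t) = 2*t*(3 + t))
k = 0 (k = (2 - 2)/(2 + 8) = 0/10 = 0*(⅒) = 0)
(A(1) + 15)*k = (0 + 15)*0 = 15*0 = 0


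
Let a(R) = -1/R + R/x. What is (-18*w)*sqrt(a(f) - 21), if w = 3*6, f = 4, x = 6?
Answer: -54*I*sqrt(741) ≈ -1470.0*I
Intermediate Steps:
a(R) = -1/R + R/6
w = 18
(-18*w)*sqrt(a(f) - 21) = (-18*18)*sqrt((-1/4 + (1/6)*4) - 21) = -324*sqrt((-1*1/4 + 2/3) - 21) = -324*sqrt((-1/4 + 2/3) - 21) = -324*sqrt(5/12 - 21) = -54*I*sqrt(741)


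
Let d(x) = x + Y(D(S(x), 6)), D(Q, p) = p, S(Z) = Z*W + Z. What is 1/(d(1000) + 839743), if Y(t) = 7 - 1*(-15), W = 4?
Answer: 1/840765 ≈ 1.1894e-6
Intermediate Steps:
S(Z) = 5*Z (S(Z) = Z*4 + Z = 4*Z + Z = 5*Z)
Y(t) = 22 (Y(t) = 7 + 15 = 22)
d(x) = 22 + x (d(x) = x + 22 = 22 + x)
1/(d(1000) + 839743) = 1/((22 + 1000) + 839743) = 1/(1022 + 839743) = 1/840765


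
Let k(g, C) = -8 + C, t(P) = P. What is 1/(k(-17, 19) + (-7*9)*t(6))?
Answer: -1/367 ≈ -0.0027248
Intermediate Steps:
1/(k(-17, 19) + (-7*9)*t(6)) = 1/((-8 + 19) - 7*9*6) = 1/(11 - 63*6) = 1/(11 - 378) = 1/(-367) = -1/367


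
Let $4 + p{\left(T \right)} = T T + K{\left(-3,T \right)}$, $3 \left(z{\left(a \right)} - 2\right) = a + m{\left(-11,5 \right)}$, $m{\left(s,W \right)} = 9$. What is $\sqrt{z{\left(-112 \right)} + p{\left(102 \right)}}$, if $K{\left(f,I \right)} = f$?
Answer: $\frac{\sqrt{93282}}{3} \approx 101.81$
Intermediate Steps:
$z{\left(a \right)} = 5 + \frac{a}{3}$ ($z{\left(a \right)} = 2 + \frac{a + 9}{3} = 2 + \frac{9 + a}{3} = 2 + \left(3 + \frac{a}{3}\right) = 5 + \frac{a}{3}$)
$p{\left(T \right)} = -7 + T^{2}$ ($p{\left(T \right)} = -4 + \left(T T - 3\right) = -4 + \left(T^{2} - 3\right) = -4 + \left(-3 + T^{2}\right) = -7 + T^{2}$)
$\sqrt{z{\left(-112 \right)} + p{\left(102 \right)}} = \sqrt{\left(5 + \frac{1}{3} \left(-112\right)\right) - \left(7 - 102^{2}\right)} = \sqrt{\left(5 - \frac{112}{3}\right) + \left(-7 + 10404\right)} = \sqrt{- \frac{97}{3} + 10397} = \sqrt{\frac{31094}{3}} = \frac{\sqrt{93282}}{3}$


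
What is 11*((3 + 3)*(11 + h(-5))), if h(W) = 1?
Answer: 792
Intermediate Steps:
11*((3 + 3)*(11 + h(-5))) = 11*((3 + 3)*(11 + 1)) = 11*(6*12) = 11*72 = 792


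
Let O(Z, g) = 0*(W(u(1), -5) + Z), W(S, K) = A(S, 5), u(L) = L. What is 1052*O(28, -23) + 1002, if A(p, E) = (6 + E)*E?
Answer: 1002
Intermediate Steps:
A(p, E) = E*(6 + E)
W(S, K) = 55 (W(S, K) = 5*(6 + 5) = 5*11 = 55)
O(Z, g) = 0 (O(Z, g) = 0*(55 + Z) = 0)
1052*O(28, -23) + 1002 = 1052*0 + 1002 = 0 + 1002 = 1002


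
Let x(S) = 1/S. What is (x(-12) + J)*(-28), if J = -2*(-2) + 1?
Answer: -413/3 ≈ -137.67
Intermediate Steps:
J = 5 (J = 4 + 1 = 5)
(x(-12) + J)*(-28) = (1/(-12) + 5)*(-28) = (-1/12 + 5)*(-28) = (59/12)*(-28) = -413/3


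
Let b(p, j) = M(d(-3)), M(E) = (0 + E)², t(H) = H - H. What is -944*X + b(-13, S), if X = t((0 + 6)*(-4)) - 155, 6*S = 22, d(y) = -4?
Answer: 146336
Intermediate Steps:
t(H) = 0
S = 11/3 (S = (⅙)*22 = 11/3 ≈ 3.6667)
M(E) = E²
b(p, j) = 16 (b(p, j) = (-4)² = 16)
X = -155 (X = 0 - 155 = -155)
-944*X + b(-13, S) = -944*(-155) + 16 = 146320 + 16 = 146336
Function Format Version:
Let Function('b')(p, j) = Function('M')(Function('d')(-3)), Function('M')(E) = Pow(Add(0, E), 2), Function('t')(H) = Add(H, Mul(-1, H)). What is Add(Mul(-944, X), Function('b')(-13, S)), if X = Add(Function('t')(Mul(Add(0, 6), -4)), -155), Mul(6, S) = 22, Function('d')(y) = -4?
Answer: 146336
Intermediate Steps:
Function('t')(H) = 0
S = Rational(11, 3) (S = Mul(Rational(1, 6), 22) = Rational(11, 3) ≈ 3.6667)
Function('M')(E) = Pow(E, 2)
Function('b')(p, j) = 16 (Function('b')(p, j) = Pow(-4, 2) = 16)
X = -155 (X = Add(0, -155) = -155)
Add(Mul(-944, X), Function('b')(-13, S)) = Add(Mul(-944, -155), 16) = Add(146320, 16) = 146336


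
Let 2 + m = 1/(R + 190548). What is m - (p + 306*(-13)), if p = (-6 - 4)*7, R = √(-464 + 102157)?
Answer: 146903942810654/36308438611 - √101693/36308438611 ≈ 4046.0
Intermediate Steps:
R = √101693 ≈ 318.89
p = -70 (p = -10*7 = -70)
m = -2 + 1/(190548 + √101693) (m = -2 + 1/(√101693 + 190548) = -2 + 1/(190548 + √101693) ≈ -2.0000)
m - (p + 306*(-13)) = (-72616686674/36308438611 - √101693/36308438611) - (-70 + 306*(-13)) = (-72616686674/36308438611 - √101693/36308438611) - (-70 - 3978) = (-72616686674/36308438611 - √101693/36308438611) - 1*(-4048) = (-72616686674/36308438611 - √101693/36308438611) + 4048 = 146903942810654/36308438611 - √101693/36308438611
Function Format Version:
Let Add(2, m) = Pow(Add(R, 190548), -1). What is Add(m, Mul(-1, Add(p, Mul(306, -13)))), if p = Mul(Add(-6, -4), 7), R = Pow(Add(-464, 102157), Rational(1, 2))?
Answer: Add(Rational(146903942810654, 36308438611), Mul(Rational(-1, 36308438611), Pow(101693, Rational(1, 2)))) ≈ 4046.0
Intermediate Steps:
R = Pow(101693, Rational(1, 2)) ≈ 318.89
p = -70 (p = Mul(-10, 7) = -70)
m = Add(-2, Pow(Add(190548, Pow(101693, Rational(1, 2))), -1)) (m = Add(-2, Pow(Add(Pow(101693, Rational(1, 2)), 190548), -1)) = Add(-2, Pow(Add(190548, Pow(101693, Rational(1, 2))), -1)) ≈ -2.0000)
Add(m, Mul(-1, Add(p, Mul(306, -13)))) = Add(Add(Rational(-72616686674, 36308438611), Mul(Rational(-1, 36308438611), Pow(101693, Rational(1, 2)))), Mul(-1, Add(-70, Mul(306, -13)))) = Add(Add(Rational(-72616686674, 36308438611), Mul(Rational(-1, 36308438611), Pow(101693, Rational(1, 2)))), Mul(-1, Add(-70, -3978))) = Add(Add(Rational(-72616686674, 36308438611), Mul(Rational(-1, 36308438611), Pow(101693, Rational(1, 2)))), Mul(-1, -4048)) = Add(Add(Rational(-72616686674, 36308438611), Mul(Rational(-1, 36308438611), Pow(101693, Rational(1, 2)))), 4048) = Add(Rational(146903942810654, 36308438611), Mul(Rational(-1, 36308438611), Pow(101693, Rational(1, 2))))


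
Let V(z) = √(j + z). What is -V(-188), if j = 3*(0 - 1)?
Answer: -I*√191 ≈ -13.82*I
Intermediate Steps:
j = -3 (j = 3*(-1) = -3)
V(z) = √(-3 + z)
-V(-188) = -√(-3 - 188) = -√(-191) = -I*√191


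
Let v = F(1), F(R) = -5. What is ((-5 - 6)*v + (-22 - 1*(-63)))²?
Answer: 9216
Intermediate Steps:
v = -5
((-5 - 6)*v + (-22 - 1*(-63)))² = ((-5 - 6)*(-5) + (-22 - 1*(-63)))² = (-11*(-5) + (-22 + 63))² = (55 + 41)² = 96² = 9216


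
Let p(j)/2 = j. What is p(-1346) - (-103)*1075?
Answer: 108033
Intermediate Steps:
p(j) = 2*j
p(-1346) - (-103)*1075 = 2*(-1346) - (-103)*1075 = -2692 - 1*(-110725) = -2692 + 110725 = 108033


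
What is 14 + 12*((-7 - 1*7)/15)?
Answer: 14/5 ≈ 2.8000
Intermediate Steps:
14 + 12*((-7 - 1*7)/15) = 14 + 12*((-7 - 7)*(1/15)) = 14 + 12*(-14*1/15) = 14 + 12*(-14/15) = 14 - 56/5 = 14/5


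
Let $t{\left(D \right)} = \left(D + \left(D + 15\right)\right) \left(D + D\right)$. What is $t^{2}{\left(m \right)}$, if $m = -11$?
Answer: $23716$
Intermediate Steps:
$t{\left(D \right)} = 2 D \left(15 + 2 D\right)$ ($t{\left(D \right)} = \left(D + \left(15 + D\right)\right) 2 D = \left(15 + 2 D\right) 2 D = 2 D \left(15 + 2 D\right)$)
$t^{2}{\left(m \right)} = \left(2 \left(-11\right) \left(15 + 2 \left(-11\right)\right)\right)^{2} = \left(2 \left(-11\right) \left(15 - 22\right)\right)^{2} = \left(2 \left(-11\right) \left(-7\right)\right)^{2} = 154^{2} = 23716$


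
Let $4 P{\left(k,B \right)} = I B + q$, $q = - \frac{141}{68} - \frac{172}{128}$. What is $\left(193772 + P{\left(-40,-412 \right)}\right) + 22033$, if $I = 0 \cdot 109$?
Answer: $\frac{469589821}{2176} \approx 2.158 \cdot 10^{5}$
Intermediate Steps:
$q = - \frac{1859}{544}$ ($q = \left(-141\right) \frac{1}{68} - \frac{43}{32} = - \frac{141}{68} - \frac{43}{32} = - \frac{1859}{544} \approx -3.4173$)
$I = 0$
$P{\left(k,B \right)} = - \frac{1859}{2176}$ ($P{\left(k,B \right)} = \frac{0 B - \frac{1859}{544}}{4} = \frac{0 - \frac{1859}{544}}{4} = \frac{1}{4} \left(- \frac{1859}{544}\right) = - \frac{1859}{2176}$)
$\left(193772 + P{\left(-40,-412 \right)}\right) + 22033 = \left(193772 - \frac{1859}{2176}\right) + 22033 = \frac{421646013}{2176} + 22033 = \frac{469589821}{2176}$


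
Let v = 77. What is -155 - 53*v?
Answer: -4236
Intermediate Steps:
-155 - 53*v = -155 - 53*77 = -155 - 4081 = -4236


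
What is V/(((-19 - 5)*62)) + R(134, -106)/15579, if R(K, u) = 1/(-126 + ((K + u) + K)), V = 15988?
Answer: -93403879/8693082 ≈ -10.745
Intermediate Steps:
R(K, u) = 1/(-126 + u + 2*K) (R(K, u) = 1/(-126 + (u + 2*K)) = 1/(-126 + u + 2*K))
V/(((-19 - 5)*62)) + R(134, -106)/15579 = 15988/(((-19 - 5)*62)) + 1/(-126 - 106 + 2*134*15579) = 15988/((-24*62)) + (1/15579)/(-126 - 106 + 268) = 15988/(-1488) + (1/15579)/36 = 15988*(-1/1488) + (1/36)*(1/15579) = -3997/372 + 1/560844 = -93403879/8693082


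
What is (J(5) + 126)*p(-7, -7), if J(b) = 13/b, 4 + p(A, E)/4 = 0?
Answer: -10288/5 ≈ -2057.6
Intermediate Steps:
p(A, E) = -16 (p(A, E) = -16 + 4*0 = -16 + 0 = -16)
(J(5) + 126)*p(-7, -7) = (13/5 + 126)*(-16) = (643/5)*(-16) = -10288/5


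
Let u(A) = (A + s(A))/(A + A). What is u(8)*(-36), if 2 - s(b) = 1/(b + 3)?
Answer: -981/44 ≈ -22.295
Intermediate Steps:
s(b) = 2 - 1/(3 + b) (s(b) = 2 - 1/(b + 3) = 2 - 1/(3 + b))
u(A) = (A + (5 + 2*A)/(3 + A))/(2*A) (u(A) = (A + (5 + 2*A)/(3 + A))/(A + A) = (A + (5 + 2*A)/(3 + A))/((2*A)) = (A + (5 + 2*A)/(3 + A))*(1/(2*A)) = (A + (5 + 2*A)/(3 + A))/(2*A))
u(8)*(-36) = ((½)*(5 + 8² + 5*8)/(8*(3 + 8)))*(-36) = ((½)*(⅛)*(5 + 64 + 40)/11)*(-36) = ((½)*(⅛)*(1/11)*109)*(-36) = (109/176)*(-36) = -981/44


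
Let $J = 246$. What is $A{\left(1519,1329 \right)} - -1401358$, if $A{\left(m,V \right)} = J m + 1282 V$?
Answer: $3478810$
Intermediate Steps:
$A{\left(m,V \right)} = 246 m + 1282 V$
$A{\left(1519,1329 \right)} - -1401358 = \left(246 \cdot 1519 + 1282 \cdot 1329\right) - -1401358 = \left(373674 + 1703778\right) + 1401358 = 2077452 + 1401358 = 3478810$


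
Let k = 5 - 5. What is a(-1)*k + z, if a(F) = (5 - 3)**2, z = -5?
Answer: -5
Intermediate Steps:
k = 0
a(F) = 4 (a(F) = 2**2 = 4)
a(-1)*k + z = 4*0 - 5 = 0 - 5 = -5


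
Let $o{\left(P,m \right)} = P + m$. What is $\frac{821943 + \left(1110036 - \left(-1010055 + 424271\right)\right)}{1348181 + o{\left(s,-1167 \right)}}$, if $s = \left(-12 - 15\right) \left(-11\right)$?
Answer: $\frac{2517763}{1347311} \approx 1.8687$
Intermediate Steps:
$s = 297$ ($s = \left(-27\right) \left(-11\right) = 297$)
$\frac{821943 + \left(1110036 - \left(-1010055 + 424271\right)\right)}{1348181 + o{\left(s,-1167 \right)}} = \frac{821943 + \left(1110036 - \left(-1010055 + 424271\right)\right)}{1348181 + \left(297 - 1167\right)} = \frac{821943 + \left(1110036 - -585784\right)}{1348181 - 870} = \frac{821943 + \left(1110036 + 585784\right)}{1347311} = \left(821943 + 1695820\right) \frac{1}{1347311} = 2517763 \cdot \frac{1}{1347311} = \frac{2517763}{1347311}$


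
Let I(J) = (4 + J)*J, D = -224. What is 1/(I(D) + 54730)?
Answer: 1/104010 ≈ 9.6145e-6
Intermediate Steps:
I(J) = J*(4 + J)
1/(I(D) + 54730) = 1/(-224*(4 - 224) + 54730) = 1/(-224*(-220) + 54730) = 1/(49280 + 54730) = 1/104010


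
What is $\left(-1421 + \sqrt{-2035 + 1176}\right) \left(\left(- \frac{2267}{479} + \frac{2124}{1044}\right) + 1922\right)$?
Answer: $- \frac{1306389980}{479} + \frac{26661020 i \sqrt{859}}{13891} \approx -2.7273 \cdot 10^{6} + 56252.0 i$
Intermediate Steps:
$\left(-1421 + \sqrt{-2035 + 1176}\right) \left(\left(- \frac{2267}{479} + \frac{2124}{1044}\right) + 1922\right) = \left(-1421 + \sqrt{-859}\right) \left(\left(\left(-2267\right) \frac{1}{479} + 2124 \cdot \frac{1}{1044}\right) + 1922\right) = \left(-1421 + i \sqrt{859}\right) \left(\left(- \frac{2267}{479} + \frac{59}{29}\right) + 1922\right) = \left(-1421 + i \sqrt{859}\right) \left(- \frac{37482}{13891} + 1922\right) = \left(-1421 + i \sqrt{859}\right) \frac{26661020}{13891} = - \frac{1306389980}{479} + \frac{26661020 i \sqrt{859}}{13891}$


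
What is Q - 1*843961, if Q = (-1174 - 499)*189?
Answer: -1160158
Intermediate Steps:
Q = -316197 (Q = -1673*189 = -316197)
Q - 1*843961 = -316197 - 1*843961 = -316197 - 843961 = -1160158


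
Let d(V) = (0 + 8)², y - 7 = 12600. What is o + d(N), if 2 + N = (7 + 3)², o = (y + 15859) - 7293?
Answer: 21237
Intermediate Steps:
y = 12607 (y = 7 + 12600 = 12607)
o = 21173 (o = (12607 + 15859) - 7293 = 28466 - 7293 = 21173)
N = 98 (N = -2 + (7 + 3)² = -2 + 10² = -2 + 100 = 98)
d(V) = 64 (d(V) = 8² = 64)
o + d(N) = 21173 + 64 = 21237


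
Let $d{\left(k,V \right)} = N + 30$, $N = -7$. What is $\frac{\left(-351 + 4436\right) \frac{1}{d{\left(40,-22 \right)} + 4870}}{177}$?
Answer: $\frac{4085}{866061} \approx 0.0047168$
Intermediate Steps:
$d{\left(k,V \right)} = 23$ ($d{\left(k,V \right)} = -7 + 30 = 23$)
$\frac{\left(-351 + 4436\right) \frac{1}{d{\left(40,-22 \right)} + 4870}}{177} = \frac{\left(-351 + 4436\right) \frac{1}{23 + 4870}}{177} = \frac{4085}{4893} \cdot \frac{1}{177} = \frac{4085}{866061}$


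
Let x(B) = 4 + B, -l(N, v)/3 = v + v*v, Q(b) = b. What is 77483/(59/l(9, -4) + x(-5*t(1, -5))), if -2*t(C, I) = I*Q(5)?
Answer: -2789388/2165 ≈ -1288.4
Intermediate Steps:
t(C, I) = -5*I/2 (t(C, I) = -I*5/2 = -5*I/2)
l(N, v) = -3*v - 3*v² (l(N, v) = -3*(v + v*v) = -3*(v + v²) = -3*v - 3*v²)
77483/(59/l(9, -4) + x(-5*t(1, -5))) = 77483/(59/((-3*(-4)*(1 - 4))) + (4 - (-25)*(-5)/2)) = 77483/(59/((-3*(-4)*(-3))) + (4 - 5*25/2)) = 77483/(59/(-36) + (4 - 125/2)) = 77483/(59*(-1/36) - 117/2) = 77483/(-59/36 - 117/2) = 77483/(-2165/36) = -36/2165*77483 = -2789388/2165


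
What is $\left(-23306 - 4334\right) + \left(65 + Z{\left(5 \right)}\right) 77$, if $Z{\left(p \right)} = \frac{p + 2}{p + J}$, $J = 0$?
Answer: $- \frac{112636}{5} \approx -22527.0$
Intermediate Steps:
$Z{\left(p \right)} = \frac{2 + p}{p}$ ($Z{\left(p \right)} = \frac{p + 2}{p + 0} = \frac{2 + p}{p}$)
$\left(-23306 - 4334\right) + \left(65 + Z{\left(5 \right)}\right) 77 = \left(-23306 - 4334\right) + \left(65 + \frac{2 + 5}{5}\right) 77 = -27640 + \left(65 + \frac{1}{5} \cdot 7\right) 77 = -27640 + \left(65 + \frac{7}{5}\right) 77 = -27640 + \frac{332}{5} \cdot 77 = -27640 + \frac{25564}{5} = - \frac{112636}{5}$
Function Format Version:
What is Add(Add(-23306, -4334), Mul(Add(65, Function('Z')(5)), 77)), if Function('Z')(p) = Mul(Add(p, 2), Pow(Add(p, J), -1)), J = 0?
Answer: Rational(-112636, 5) ≈ -22527.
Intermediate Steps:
Function('Z')(p) = Mul(Pow(p, -1), Add(2, p)) (Function('Z')(p) = Mul(Add(p, 2), Pow(Add(p, 0), -1)) = Mul(Add(2, p), Pow(p, -1)) = Mul(Pow(p, -1), Add(2, p)))
Add(Add(-23306, -4334), Mul(Add(65, Function('Z')(5)), 77)) = Add(Add(-23306, -4334), Mul(Add(65, Mul(Pow(5, -1), Add(2, 5))), 77)) = Add(-27640, Mul(Add(65, Mul(Rational(1, 5), 7)), 77)) = Add(-27640, Mul(Add(65, Rational(7, 5)), 77)) = Add(-27640, Mul(Rational(332, 5), 77)) = Add(-27640, Rational(25564, 5)) = Rational(-112636, 5)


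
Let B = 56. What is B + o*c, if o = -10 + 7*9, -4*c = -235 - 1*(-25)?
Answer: 5677/2 ≈ 2838.5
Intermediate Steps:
c = 105/2 (c = -(-235 - 1*(-25))/4 = -(-235 + 25)/4 = -¼*(-210) = 105/2 ≈ 52.500)
o = 53 (o = -10 + 63 = 53)
B + o*c = 56 + 53*(105/2) = 56 + 5565/2 = 5677/2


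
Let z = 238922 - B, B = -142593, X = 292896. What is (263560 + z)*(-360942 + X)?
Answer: -43894773450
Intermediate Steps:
z = 381515 (z = 238922 - 1*(-142593) = 238922 + 142593 = 381515)
(263560 + z)*(-360942 + X) = (263560 + 381515)*(-360942 + 292896) = 645075*(-68046) = -43894773450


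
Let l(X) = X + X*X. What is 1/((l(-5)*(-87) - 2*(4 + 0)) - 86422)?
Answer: -1/88170 ≈ -1.1342e-5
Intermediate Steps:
l(X) = X + X²
1/((l(-5)*(-87) - 2*(4 + 0)) - 86422) = 1/((-5*(1 - 5)*(-87) - 2*(4 + 0)) - 86422) = 1/((-5*(-4)*(-87) - 2*4) - 86422) = 1/((20*(-87) - 8) - 86422) = 1/((-1740 - 8) - 86422) = 1/(-1748 - 86422) = 1/(-88170) = -1/88170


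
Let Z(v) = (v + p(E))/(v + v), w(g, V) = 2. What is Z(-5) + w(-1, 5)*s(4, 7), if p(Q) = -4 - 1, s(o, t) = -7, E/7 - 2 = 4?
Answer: -13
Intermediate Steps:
E = 42 (E = 14 + 7*4 = 14 + 28 = 42)
p(Q) = -5
Z(v) = (-5 + v)/(2*v) (Z(v) = (v - 5)/(v + v) = (-5 + v)/((2*v)) = (-5 + v)*(1/(2*v)) = (-5 + v)/(2*v))
Z(-5) + w(-1, 5)*s(4, 7) = (½)*(-5 - 5)/(-5) + 2*(-7) = (½)*(-⅕)*(-10) - 14 = 1 - 14 = -13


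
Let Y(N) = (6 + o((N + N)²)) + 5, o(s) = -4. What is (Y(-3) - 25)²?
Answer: 324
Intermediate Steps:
Y(N) = 7 (Y(N) = (6 - 4) + 5 = 2 + 5 = 7)
(Y(-3) - 25)² = (7 - 25)² = (-18)² = 324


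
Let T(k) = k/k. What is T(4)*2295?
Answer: 2295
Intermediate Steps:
T(k) = 1
T(4)*2295 = 1*2295 = 2295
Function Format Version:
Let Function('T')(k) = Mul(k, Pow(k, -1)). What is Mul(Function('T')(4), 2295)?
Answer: 2295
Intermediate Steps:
Function('T')(k) = 1
Mul(Function('T')(4), 2295) = Mul(1, 2295) = 2295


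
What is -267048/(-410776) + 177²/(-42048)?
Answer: -22782875/239893184 ≈ -0.094971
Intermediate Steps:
-267048/(-410776) + 177²/(-42048) = -267048*(-1/410776) + 31329*(-1/42048) = 33381/51347 - 3481/4672 = -22782875/239893184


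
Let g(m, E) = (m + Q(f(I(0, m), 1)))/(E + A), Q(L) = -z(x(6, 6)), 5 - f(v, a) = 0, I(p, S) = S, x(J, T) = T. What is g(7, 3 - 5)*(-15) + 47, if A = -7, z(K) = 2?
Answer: 166/3 ≈ 55.333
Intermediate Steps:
f(v, a) = 5 (f(v, a) = 5 - 1*0 = 5 + 0 = 5)
Q(L) = -2 (Q(L) = -1*2 = -2)
g(m, E) = (-2 + m)/(-7 + E) (g(m, E) = (m - 2)/(E - 7) = (-2 + m)/(-7 + E))
g(7, 3 - 5)*(-15) + 47 = ((-2 + 7)/(-7 + (3 - 5)))*(-15) + 47 = (5/(-7 - 2))*(-15) + 47 = (5/(-9))*(-15) + 47 = -1/9*5*(-15) + 47 = -5/9*(-15) + 47 = 25/3 + 47 = 166/3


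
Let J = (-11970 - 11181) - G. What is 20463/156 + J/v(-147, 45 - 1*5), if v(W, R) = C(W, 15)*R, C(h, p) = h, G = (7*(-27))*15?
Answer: 1715163/12740 ≈ 134.63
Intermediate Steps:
G = -2835 (G = -189*15 = -2835)
v(W, R) = R*W (v(W, R) = W*R = R*W)
J = -20316 (J = (-11970 - 11181) - 1*(-2835) = -23151 + 2835 = -20316)
20463/156 + J/v(-147, 45 - 1*5) = 20463/156 - 20316*(-1/(147*(45 - 1*5))) = 20463*(1/156) - 20316*(-1/(147*(45 - 5))) = 6821/52 - 20316/(40*(-147)) = 6821/52 - 20316/(-5880) = 6821/52 - 20316*(-1/5880) = 6821/52 + 1693/490 = 1715163/12740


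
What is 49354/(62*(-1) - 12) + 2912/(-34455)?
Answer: -850353779/1274835 ≈ -667.03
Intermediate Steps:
49354/(62*(-1) - 12) + 2912/(-34455) = 49354/(-62 - 12) + 2912*(-1/34455) = 49354/(-74) - 2912/34455 = 49354*(-1/74) - 2912/34455 = -24677/37 - 2912/34455 = -850353779/1274835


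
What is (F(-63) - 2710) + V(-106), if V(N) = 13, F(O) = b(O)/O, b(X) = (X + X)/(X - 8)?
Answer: -191489/71 ≈ -2697.0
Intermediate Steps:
b(X) = 2*X/(-8 + X) (b(X) = (2*X)/(-8 + X) = 2*X/(-8 + X))
F(O) = 2/(-8 + O) (F(O) = (2*O/(-8 + O))/O = 2/(-8 + O))
(F(-63) - 2710) + V(-106) = (2/(-8 - 63) - 2710) + 13 = (2/(-71) - 2710) + 13 = (2*(-1/71) - 2710) + 13 = (-2/71 - 2710) + 13 = -192412/71 + 13 = -191489/71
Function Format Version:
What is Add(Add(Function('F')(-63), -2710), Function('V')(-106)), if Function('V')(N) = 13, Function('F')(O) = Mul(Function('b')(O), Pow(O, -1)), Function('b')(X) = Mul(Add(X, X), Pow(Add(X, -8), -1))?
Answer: Rational(-191489, 71) ≈ -2697.0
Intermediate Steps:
Function('b')(X) = Mul(2, X, Pow(Add(-8, X), -1)) (Function('b')(X) = Mul(Mul(2, X), Pow(Add(-8, X), -1)) = Mul(2, X, Pow(Add(-8, X), -1)))
Function('F')(O) = Mul(2, Pow(Add(-8, O), -1)) (Function('F')(O) = Mul(Mul(2, O, Pow(Add(-8, O), -1)), Pow(O, -1)) = Mul(2, Pow(Add(-8, O), -1)))
Add(Add(Function('F')(-63), -2710), Function('V')(-106)) = Add(Add(Mul(2, Pow(Add(-8, -63), -1)), -2710), 13) = Add(Add(Mul(2, Pow(-71, -1)), -2710), 13) = Add(Add(Mul(2, Rational(-1, 71)), -2710), 13) = Add(Add(Rational(-2, 71), -2710), 13) = Add(Rational(-192412, 71), 13) = Rational(-191489, 71)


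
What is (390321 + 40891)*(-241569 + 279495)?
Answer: 16354146312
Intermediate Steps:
(390321 + 40891)*(-241569 + 279495) = 431212*37926 = 16354146312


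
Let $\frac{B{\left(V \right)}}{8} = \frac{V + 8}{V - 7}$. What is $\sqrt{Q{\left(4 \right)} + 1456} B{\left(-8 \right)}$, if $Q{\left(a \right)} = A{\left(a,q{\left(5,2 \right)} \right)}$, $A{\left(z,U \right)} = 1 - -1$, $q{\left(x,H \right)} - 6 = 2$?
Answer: $0$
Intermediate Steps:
$q{\left(x,H \right)} = 8$ ($q{\left(x,H \right)} = 6 + 2 = 8$)
$A{\left(z,U \right)} = 2$ ($A{\left(z,U \right)} = 1 + 1 = 2$)
$Q{\left(a \right)} = 2$
$B{\left(V \right)} = \frac{8 \left(8 + V\right)}{-7 + V}$ ($B{\left(V \right)} = 8 \frac{V + 8}{V - 7} = 8 \frac{8 + V}{-7 + V} = \frac{8 \left(8 + V\right)}{-7 + V}$)
$\sqrt{Q{\left(4 \right)} + 1456} B{\left(-8 \right)} = \sqrt{2 + 1456} \frac{8 \left(8 - 8\right)}{-7 - 8} = \sqrt{1458} \cdot 8 \frac{1}{-15} \cdot 0 = 27 \sqrt{2} \cdot 8 \left(- \frac{1}{15}\right) 0 = 27 \sqrt{2} \cdot 0 = 0$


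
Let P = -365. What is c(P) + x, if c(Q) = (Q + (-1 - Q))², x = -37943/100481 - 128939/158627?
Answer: -3035704333/15938999587 ≈ -0.19046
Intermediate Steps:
x = -18974703920/15938999587 (x = -37943*1/100481 - 128939*1/158627 = -37943/100481 - 128939/158627 = -18974703920/15938999587 ≈ -1.1905)
c(Q) = 1 (c(Q) = (-1)² = 1)
c(P) + x = 1 - 18974703920/15938999587 = -3035704333/15938999587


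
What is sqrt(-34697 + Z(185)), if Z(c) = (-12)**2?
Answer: I*sqrt(34553) ≈ 185.88*I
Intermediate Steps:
Z(c) = 144
sqrt(-34697 + Z(185)) = sqrt(-34697 + 144) = sqrt(-34553) = I*sqrt(34553)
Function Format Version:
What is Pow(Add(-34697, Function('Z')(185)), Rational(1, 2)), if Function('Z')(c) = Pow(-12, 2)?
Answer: Mul(I, Pow(34553, Rational(1, 2))) ≈ Mul(185.88, I)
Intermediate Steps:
Function('Z')(c) = 144
Pow(Add(-34697, Function('Z')(185)), Rational(1, 2)) = Pow(Add(-34697, 144), Rational(1, 2)) = Pow(-34553, Rational(1, 2)) = Mul(I, Pow(34553, Rational(1, 2)))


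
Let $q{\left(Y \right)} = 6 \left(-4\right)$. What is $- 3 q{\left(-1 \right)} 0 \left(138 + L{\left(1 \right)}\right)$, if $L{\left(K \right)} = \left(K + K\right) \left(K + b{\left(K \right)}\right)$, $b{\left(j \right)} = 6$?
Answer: $0$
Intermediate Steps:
$q{\left(Y \right)} = -24$
$L{\left(K \right)} = 2 K \left(6 + K\right)$ ($L{\left(K \right)} = \left(K + K\right) \left(K + 6\right) = 2 K \left(6 + K\right)$)
$- 3 q{\left(-1 \right)} 0 \left(138 + L{\left(1 \right)}\right) = \left(-3\right) \left(-24\right) 0 \left(138 + 2 \cdot 1 \left(6 + 1\right)\right) = 72 \cdot 0 \left(138 + 2 \cdot 1 \cdot 7\right) = 0 \left(138 + 14\right) = 0 \cdot 152 = 0$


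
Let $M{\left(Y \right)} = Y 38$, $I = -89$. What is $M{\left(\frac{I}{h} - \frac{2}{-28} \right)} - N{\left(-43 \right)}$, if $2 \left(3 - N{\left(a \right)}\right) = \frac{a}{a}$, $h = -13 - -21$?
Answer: $- \frac{11831}{28} \approx -422.54$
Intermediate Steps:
$h = 8$ ($h = -13 + 21 = 8$)
$M{\left(Y \right)} = 38 Y$
$N{\left(a \right)} = \frac{5}{2}$ ($N{\left(a \right)} = 3 - \frac{a \frac{1}{a}}{2} = 3 - \frac{1}{2} = \frac{5}{2}$)
$M{\left(\frac{I}{h} - \frac{2}{-28} \right)} - N{\left(-43 \right)} = 38 \left(- \frac{89}{8} - \frac{2}{-28}\right) - \frac{5}{2} = 38 \left(\left(-89\right) \frac{1}{8} - - \frac{1}{14}\right) - \frac{5}{2} = 38 \left(- \frac{89}{8} + \frac{1}{14}\right) - \frac{5}{2} = 38 \left(- \frac{619}{56}\right) - \frac{5}{2} = - \frac{11761}{28} - \frac{5}{2} = - \frac{11831}{28}$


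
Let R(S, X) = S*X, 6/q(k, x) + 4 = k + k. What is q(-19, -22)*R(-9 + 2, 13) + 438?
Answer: 451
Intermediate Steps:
q(k, x) = 6/(-4 + 2*k) (q(k, x) = 6/(-4 + (k + k)) = 6/(-4 + 2*k))
q(-19, -22)*R(-9 + 2, 13) + 438 = (3/(-2 - 19))*((-9 + 2)*13) + 438 = (3/(-21))*(-7*13) + 438 = (3*(-1/21))*(-91) + 438 = -1/7*(-91) + 438 = 13 + 438 = 451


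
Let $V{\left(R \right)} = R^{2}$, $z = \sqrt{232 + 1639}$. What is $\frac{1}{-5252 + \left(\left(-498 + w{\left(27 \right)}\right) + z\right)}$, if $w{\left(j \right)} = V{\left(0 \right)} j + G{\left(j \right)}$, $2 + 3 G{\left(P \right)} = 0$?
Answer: $- \frac{51756}{297614665} - \frac{9 \sqrt{1871}}{297614665} \approx -0.00017521$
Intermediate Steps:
$z = \sqrt{1871} \approx 43.255$
$G{\left(P \right)} = - \frac{2}{3}$ ($G{\left(P \right)} = - \frac{2}{3} + \frac{1}{3} \cdot 0 = - \frac{2}{3} + 0 = - \frac{2}{3}$)
$w{\left(j \right)} = - \frac{2}{3}$ ($w{\left(j \right)} = 0^{2} j - \frac{2}{3} = 0 j - \frac{2}{3} = 0 - \frac{2}{3} = - \frac{2}{3}$)
$\frac{1}{-5252 + \left(\left(-498 + w{\left(27 \right)}\right) + z\right)} = \frac{1}{-5252 + \left(\left(-498 - \frac{2}{3}\right) + \sqrt{1871}\right)} = \frac{1}{-5252 - \left(\frac{1496}{3} - \sqrt{1871}\right)} = \frac{1}{- \frac{17252}{3} + \sqrt{1871}}$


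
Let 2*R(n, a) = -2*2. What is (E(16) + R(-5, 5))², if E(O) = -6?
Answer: 64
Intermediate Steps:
R(n, a) = -2 (R(n, a) = (-2*2)/2 = (½)*(-4) = -2)
(E(16) + R(-5, 5))² = (-6 - 2)² = (-8)² = 64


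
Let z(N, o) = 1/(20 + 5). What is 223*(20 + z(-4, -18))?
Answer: 111723/25 ≈ 4468.9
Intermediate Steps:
z(N, o) = 1/25
223*(20 + z(-4, -18)) = 223*(20 + 1/25) = 223*(501/25) = 111723/25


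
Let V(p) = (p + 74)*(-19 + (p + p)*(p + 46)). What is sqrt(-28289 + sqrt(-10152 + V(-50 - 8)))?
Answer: sqrt(-28289 + 2*sqrt(2954)) ≈ 167.87*I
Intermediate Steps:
V(p) = (-19 + 2*p*(46 + p))*(74 + p) (V(p) = (74 + p)*(-19 + (2*p)*(46 + p)) = (74 + p)*(-19 + 2*p*(46 + p)) = (-19 + 2*p*(46 + p))*(74 + p))
sqrt(-28289 + sqrt(-10152 + V(-50 - 8))) = sqrt(-28289 + sqrt(-10152 + (-1406 + 2*(-50 - 8)**3 + 240*(-50 - 8)**2 + 6789*(-50 - 8)))) = sqrt(-28289 + sqrt(-10152 + (-1406 + 2*(-58)**3 + 240*(-58)**2 + 6789*(-58)))) = sqrt(-28289 + sqrt(-10152 + (-1406 + 2*(-195112) + 240*3364 - 393762))) = sqrt(-28289 + sqrt(-10152 + (-1406 - 390224 + 807360 - 393762))) = sqrt(-28289 + sqrt(-10152 + 21968)) = sqrt(-28289 + sqrt(11816)) = sqrt(-28289 + 2*sqrt(2954))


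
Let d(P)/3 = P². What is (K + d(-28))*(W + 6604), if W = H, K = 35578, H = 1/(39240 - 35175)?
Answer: 203648149946/813 ≈ 2.5049e+8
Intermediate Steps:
H = 1/4065 ≈ 0.00024600
d(P) = 3*P²
W = 1/4065 ≈ 0.00024600
(K + d(-28))*(W + 6604) = (35578 + 3*(-28)²)*(1/4065 + 6604) = (35578 + 3*784)*(26845261/4065) = (35578 + 2352)*(26845261/4065) = 37930*(26845261/4065) = 203648149946/813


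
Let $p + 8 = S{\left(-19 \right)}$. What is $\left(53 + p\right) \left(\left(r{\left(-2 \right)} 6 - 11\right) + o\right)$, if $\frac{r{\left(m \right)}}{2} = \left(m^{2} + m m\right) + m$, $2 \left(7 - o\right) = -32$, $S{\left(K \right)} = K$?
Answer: $2184$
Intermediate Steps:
$p = -27$ ($p = -8 - 19 = -27$)
$o = 23$ ($o = 7 - -16 = 7 + 16 = 23$)
$r{\left(m \right)} = 2 m + 4 m^{2}$ ($r{\left(m \right)} = 2 \left(\left(m^{2} + m m\right) + m\right) = 2 \left(\left(m^{2} + m^{2}\right) + m\right) = 2 \left(2 m^{2} + m\right) = 2 \left(m + 2 m^{2}\right) = 2 m + 4 m^{2}$)
$\left(53 + p\right) \left(\left(r{\left(-2 \right)} 6 - 11\right) + o\right) = \left(53 - 27\right) \left(\left(2 \left(-2\right) \left(1 + 2 \left(-2\right)\right) 6 - 11\right) + 23\right) = 26 \left(\left(2 \left(-2\right) \left(1 - 4\right) 6 - 11\right) + 23\right) = 26 \left(\left(2 \left(-2\right) \left(-3\right) 6 - 11\right) + 23\right) = 26 \left(\left(12 \cdot 6 - 11\right) + 23\right) = 26 \left(\left(72 - 11\right) + 23\right) = 26 \left(61 + 23\right) = 26 \cdot 84 = 2184$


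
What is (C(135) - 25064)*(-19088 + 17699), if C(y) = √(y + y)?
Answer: 34813896 - 4167*√30 ≈ 3.4791e+7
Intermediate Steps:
C(y) = √2*√y (C(y) = √(2*y) = √2*√y)
(C(135) - 25064)*(-19088 + 17699) = (√2*√135 - 25064)*(-19088 + 17699) = (√2*(3*√15) - 25064)*(-1389) = (3*√30 - 25064)*(-1389) = (-25064 + 3*√30)*(-1389) = 34813896 - 4167*√30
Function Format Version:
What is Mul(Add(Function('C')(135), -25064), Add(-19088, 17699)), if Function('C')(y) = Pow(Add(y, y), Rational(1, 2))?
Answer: Add(34813896, Mul(-4167, Pow(30, Rational(1, 2)))) ≈ 3.4791e+7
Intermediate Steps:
Function('C')(y) = Mul(Pow(2, Rational(1, 2)), Pow(y, Rational(1, 2))) (Function('C')(y) = Pow(Mul(2, y), Rational(1, 2)) = Mul(Pow(2, Rational(1, 2)), Pow(y, Rational(1, 2))))
Mul(Add(Function('C')(135), -25064), Add(-19088, 17699)) = Mul(Add(Mul(Pow(2, Rational(1, 2)), Pow(135, Rational(1, 2))), -25064), Add(-19088, 17699)) = Mul(Add(Mul(Pow(2, Rational(1, 2)), Mul(3, Pow(15, Rational(1, 2)))), -25064), -1389) = Mul(Add(Mul(3, Pow(30, Rational(1, 2))), -25064), -1389) = Mul(Add(-25064, Mul(3, Pow(30, Rational(1, 2)))), -1389) = Add(34813896, Mul(-4167, Pow(30, Rational(1, 2))))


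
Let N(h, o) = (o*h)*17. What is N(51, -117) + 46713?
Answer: -54726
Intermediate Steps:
N(h, o) = 17*h*o (N(h, o) = (h*o)*17 = 17*h*o)
N(51, -117) + 46713 = 17*51*(-117) + 46713 = -101439 + 46713 = -54726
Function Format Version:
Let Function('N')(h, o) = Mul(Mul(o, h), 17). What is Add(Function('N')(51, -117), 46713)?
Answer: -54726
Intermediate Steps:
Function('N')(h, o) = Mul(17, h, o) (Function('N')(h, o) = Mul(Mul(h, o), 17) = Mul(17, h, o))
Add(Function('N')(51, -117), 46713) = Add(Mul(17, 51, -117), 46713) = Add(-101439, 46713) = -54726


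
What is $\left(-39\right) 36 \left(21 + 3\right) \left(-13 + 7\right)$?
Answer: $202176$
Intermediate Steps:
$\left(-39\right) 36 \left(21 + 3\right) \left(-13 + 7\right) = - 1404 \cdot 24 \left(-6\right) = \left(-1404\right) \left(-144\right) = 202176$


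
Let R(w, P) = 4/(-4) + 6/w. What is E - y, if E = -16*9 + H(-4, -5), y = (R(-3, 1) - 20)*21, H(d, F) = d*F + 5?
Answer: 364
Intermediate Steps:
H(d, F) = 5 + F*d (H(d, F) = F*d + 5 = 5 + F*d)
R(w, P) = -1 + 6/w (R(w, P) = 4*(-1/4) + 6/w = -1 + 6/w)
y = -483 (y = ((6 - 1*(-3))/(-3) - 20)*21 = (-(6 + 3)/3 - 20)*21 = (-1/3*9 - 20)*21 = (-3 - 20)*21 = -23*21 = -483)
E = -119 (E = -16*9 + (5 - 5*(-4)) = -144 + (5 + 20) = -144 + 25 = -119)
E - y = -119 - 1*(-483) = -119 + 483 = 364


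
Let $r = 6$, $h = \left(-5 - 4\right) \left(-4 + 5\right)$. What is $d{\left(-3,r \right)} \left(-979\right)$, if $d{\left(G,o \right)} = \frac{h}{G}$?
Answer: $-2937$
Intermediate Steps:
$h = -9$ ($h = \left(-9\right) 1 = -9$)
$d{\left(G,o \right)} = - \frac{9}{G}$
$d{\left(-3,r \right)} \left(-979\right) = - \frac{9}{-3} \left(-979\right) = \left(-9\right) \left(- \frac{1}{3}\right) \left(-979\right) = 3 \left(-979\right) = -2937$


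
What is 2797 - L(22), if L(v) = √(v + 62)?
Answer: 2797 - 2*√21 ≈ 2787.8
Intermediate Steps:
L(v) = √(62 + v)
2797 - L(22) = 2797 - √(62 + 22) = 2797 - √84 = 2797 - 2*√21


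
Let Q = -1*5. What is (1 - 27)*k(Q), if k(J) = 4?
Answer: -104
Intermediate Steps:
Q = -5
(1 - 27)*k(Q) = (1 - 27)*4 = -26*4 = -104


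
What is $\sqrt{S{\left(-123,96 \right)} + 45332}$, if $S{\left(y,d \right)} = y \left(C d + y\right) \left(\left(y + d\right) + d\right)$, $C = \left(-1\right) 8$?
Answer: $\sqrt{7607249} \approx 2758.1$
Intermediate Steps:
$C = -8$
$S{\left(y,d \right)} = y \left(y - 8 d\right) \left(y + 2 d\right)$ ($S{\left(y,d \right)} = y \left(- 8 d + y\right) \left(\left(y + d\right) + d\right) = y \left(y - 8 d\right) \left(\left(d + y\right) + d\right) = y \left(y - 8 d\right) \left(y + 2 d\right)$)
$\sqrt{S{\left(-123,96 \right)} + 45332} = \sqrt{- 123 \left(\left(-123\right)^{2} - 16 \cdot 96^{2} - 576 \left(-123\right)\right) + 45332} = \sqrt{- 123 \left(15129 - 147456 + 70848\right) + 45332} = \sqrt{\left(-123\right) \left(-61479\right) + 45332} = \sqrt{7561917 + 45332} = \sqrt{7607249}$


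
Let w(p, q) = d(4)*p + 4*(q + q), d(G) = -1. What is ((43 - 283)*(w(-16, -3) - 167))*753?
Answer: 31626000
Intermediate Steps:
w(p, q) = -p + 8*q (w(p, q) = -p + 4*(q + q) = -p + 4*(2*q) = -p + 8*q)
((43 - 283)*(w(-16, -3) - 167))*753 = ((43 - 283)*((-1*(-16) + 8*(-3)) - 167))*753 = -240*((16 - 24) - 167)*753 = -240*(-8 - 167)*753 = -240*(-175)*753 = 42000*753 = 31626000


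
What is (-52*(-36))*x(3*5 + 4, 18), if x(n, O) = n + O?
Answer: 69264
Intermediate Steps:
x(n, O) = O + n
(-52*(-36))*x(3*5 + 4, 18) = (-52*(-36))*(18 + (3*5 + 4)) = 1872*(18 + (15 + 4)) = 1872*(18 + 19) = 1872*37 = 69264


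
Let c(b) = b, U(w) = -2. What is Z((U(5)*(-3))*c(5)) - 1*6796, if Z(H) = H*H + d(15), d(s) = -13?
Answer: -5909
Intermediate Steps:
Z(H) = -13 + H**2 (Z(H) = H*H - 13 = H**2 - 13 = -13 + H**2)
Z((U(5)*(-3))*c(5)) - 1*6796 = (-13 + (-2*(-3)*5)**2) - 1*6796 = (-13 + (6*5)**2) - 6796 = (-13 + 30**2) - 6796 = (-13 + 900) - 6796 = 887 - 6796 = -5909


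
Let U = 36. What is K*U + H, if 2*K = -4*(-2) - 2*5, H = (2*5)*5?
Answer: 14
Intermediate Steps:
H = 50 (H = 10*5 = 50)
K = -1 (K = (-4*(-2) - 2*5)/2 = (8 - 10)/2 = (1/2)*(-2) = -1)
K*U + H = -1*36 + 50 = -36 + 50 = 14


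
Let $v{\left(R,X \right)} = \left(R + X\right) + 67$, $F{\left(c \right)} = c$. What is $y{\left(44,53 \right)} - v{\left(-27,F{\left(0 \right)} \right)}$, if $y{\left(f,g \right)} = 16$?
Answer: $-24$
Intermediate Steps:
$v{\left(R,X \right)} = 67 + R + X$
$y{\left(44,53 \right)} - v{\left(-27,F{\left(0 \right)} \right)} = 16 - \left(67 - 27 + 0\right) = 16 - 40 = -24$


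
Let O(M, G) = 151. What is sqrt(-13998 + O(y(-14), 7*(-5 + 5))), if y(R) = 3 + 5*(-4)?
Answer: I*sqrt(13847) ≈ 117.67*I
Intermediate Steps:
y(R) = -17 (y(R) = 3 - 20 = -17)
sqrt(-13998 + O(y(-14), 7*(-5 + 5))) = sqrt(-13998 + 151) = sqrt(-13847) = I*sqrt(13847)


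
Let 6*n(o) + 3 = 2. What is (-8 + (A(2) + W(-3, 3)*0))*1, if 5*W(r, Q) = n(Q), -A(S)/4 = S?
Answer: -16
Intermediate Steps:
n(o) = -⅙ (n(o) = -½ + (⅙)*2 = -½ + ⅓ = -⅙)
A(S) = -4*S
W(r, Q) = -1/30 (W(r, Q) = (⅕)*(-⅙) = -1/30)
(-8 + (A(2) + W(-3, 3)*0))*1 = (-8 + (-4*2 - 1/30*0))*1 = (-8 + (-8 + 0))*1 = (-8 - 8)*1 = -16*1 = -16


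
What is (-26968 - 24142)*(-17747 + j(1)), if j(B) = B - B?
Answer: 907049170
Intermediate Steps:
j(B) = 0
(-26968 - 24142)*(-17747 + j(1)) = (-26968 - 24142)*(-17747 + 0) = -51110*(-17747) = 907049170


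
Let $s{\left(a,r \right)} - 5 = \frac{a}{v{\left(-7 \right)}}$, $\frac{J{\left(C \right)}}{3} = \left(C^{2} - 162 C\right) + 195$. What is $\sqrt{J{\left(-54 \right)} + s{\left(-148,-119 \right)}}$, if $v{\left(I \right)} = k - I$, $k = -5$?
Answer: $2 \sqrt{8877} \approx 188.44$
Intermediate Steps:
$v{\left(I \right)} = -5 - I$
$J{\left(C \right)} = 585 - 486 C + 3 C^{2}$ ($J{\left(C \right)} = 3 \left(\left(C^{2} - 162 C\right) + 195\right) = 3 \left(195 + C^{2} - 162 C\right) = 585 - 486 C + 3 C^{2}$)
$s{\left(a,r \right)} = 5 + \frac{a}{2}$ ($s{\left(a,r \right)} = 5 + \frac{a}{-5 - -7} = 5 + \frac{a}{-5 + 7} = 5 + \frac{a}{2}$)
$\sqrt{J{\left(-54 \right)} + s{\left(-148,-119 \right)}} = \sqrt{\left(585 - -26244 + 3 \left(-54\right)^{2}\right) + \left(5 + \frac{1}{2} \left(-148\right)\right)} = \sqrt{\left(585 + 26244 + 3 \cdot 2916\right) + \left(5 - 74\right)} = \sqrt{\left(585 + 26244 + 8748\right) - 69} = \sqrt{35577 - 69} = \sqrt{35508} = 2 \sqrt{8877}$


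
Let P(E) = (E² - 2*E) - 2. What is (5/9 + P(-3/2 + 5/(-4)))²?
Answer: 2798929/20736 ≈ 134.98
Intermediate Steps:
P(E) = -2 + E² - 2*E
(5/9 + P(-3/2 + 5/(-4)))² = (5/9 + (-2 + (-3/2 + 5/(-4))² - 2*(-3/2 + 5/(-4))))² = (5*(⅑) + (-2 + (-3*½ + 5*(-¼))² - 2*(-3*½ + 5*(-¼))))² = (5/9 + (-2 + (-3/2 - 5/4)² - 2*(-3/2 - 5/4)))² = (5/9 + (-2 + (-11/4)² - 2*(-11/4)))² = (5/9 + (-2 + 121/16 + 11/2))² = (5/9 + 177/16)² = (1673/144)² = 2798929/20736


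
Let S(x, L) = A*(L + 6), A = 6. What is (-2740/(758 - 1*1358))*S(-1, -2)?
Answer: 548/5 ≈ 109.60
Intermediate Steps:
S(x, L) = 36 + 6*L (S(x, L) = 6*(L + 6) = 6*(6 + L) = 36 + 6*L)
(-2740/(758 - 1*1358))*S(-1, -2) = (-2740/(758 - 1*1358))*(36 + 6*(-2)) = (-2740/(758 - 1358))*(36 - 12) = -2740/(-600)*24 = -2740*(-1/600)*24 = (137/30)*24 = 548/5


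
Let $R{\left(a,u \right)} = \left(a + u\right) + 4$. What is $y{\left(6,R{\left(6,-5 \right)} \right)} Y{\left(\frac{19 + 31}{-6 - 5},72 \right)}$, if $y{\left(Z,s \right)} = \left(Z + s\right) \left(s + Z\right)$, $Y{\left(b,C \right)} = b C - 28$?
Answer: $-42988$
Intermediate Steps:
$Y{\left(b,C \right)} = -28 + C b$ ($Y{\left(b,C \right)} = C b - 28 = -28 + C b$)
$R{\left(a,u \right)} = 4 + a + u$
$y{\left(Z,s \right)} = \left(Z + s\right)^{2}$ ($y{\left(Z,s \right)} = \left(Z + s\right) \left(Z + s\right) = \left(Z + s\right)^{2}$)
$y{\left(6,R{\left(6,-5 \right)} \right)} Y{\left(\frac{19 + 31}{-6 - 5},72 \right)} = \left(6 + \left(4 + 6 - 5\right)\right)^{2} \left(-28 + 72 \frac{19 + 31}{-6 - 5}\right) = \left(6 + 5\right)^{2} \left(-28 + 72 \frac{50}{-11}\right) = 11^{2} \left(-28 + 72 \cdot 50 \left(- \frac{1}{11}\right)\right) = 121 \left(-28 + 72 \left(- \frac{50}{11}\right)\right) = 121 \left(-28 - \frac{3600}{11}\right) = 121 \left(- \frac{3908}{11}\right) = -42988$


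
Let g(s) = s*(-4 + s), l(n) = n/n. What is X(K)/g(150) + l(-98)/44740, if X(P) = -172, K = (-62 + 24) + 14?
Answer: -383669/48990300 ≈ -0.0078315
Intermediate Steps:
l(n) = 1
K = -24 (K = -38 + 14 = -24)
X(K)/g(150) + l(-98)/44740 = -172*1/(150*(-4 + 150)) + 1/44740 = -172/(150*146) + 1*(1/44740) = -172/21900 + 1/44740 = -172*1/21900 + 1/44740 = -43/5475 + 1/44740 = -383669/48990300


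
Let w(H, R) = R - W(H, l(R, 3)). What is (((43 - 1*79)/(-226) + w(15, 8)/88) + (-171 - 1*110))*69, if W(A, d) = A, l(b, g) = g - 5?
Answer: -192749499/9944 ≈ -19384.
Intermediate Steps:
l(b, g) = -5 + g
w(H, R) = R - H
(((43 - 1*79)/(-226) + w(15, 8)/88) + (-171 - 1*110))*69 = (((43 - 1*79)/(-226) + (8 - 1*15)/88) + (-171 - 1*110))*69 = (((43 - 79)*(-1/226) + (8 - 15)*(1/88)) + (-171 - 110))*69 = ((-36*(-1/226) - 7*1/88) - 281)*69 = ((18/113 - 7/88) - 281)*69 = (793/9944 - 281)*69 = -2793471/9944*69 = -192749499/9944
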